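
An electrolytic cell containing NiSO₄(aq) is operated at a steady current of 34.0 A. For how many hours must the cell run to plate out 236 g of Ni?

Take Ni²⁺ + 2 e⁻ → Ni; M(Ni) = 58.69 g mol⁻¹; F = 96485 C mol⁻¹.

6.34 h

n(Ni) = m/M = 236 / 58.69 = 4.021 mol.
Each Ni atom requires 2 electrons, so n(e⁻) = 2 × 4.021 = 8.042 mol.
Q = n(e⁻)·F = 8.042 × 96485 = 776000 C.
t = Q/I = 776000 / 34.00 A = 22820 s = 6.34 h.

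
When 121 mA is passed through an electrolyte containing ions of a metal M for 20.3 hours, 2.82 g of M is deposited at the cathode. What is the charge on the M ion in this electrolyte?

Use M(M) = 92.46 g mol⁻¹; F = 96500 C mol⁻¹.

+3

Q = I·t = 0.1210 A × 73080 s = 8843 C, so n(e⁻) = 8843/96500 = 0.09163 mol.
n(M) deposited = 2.82 / 92.46 = 0.03050 mol.
Electrons per atom = n(e⁻)/n(M) = 0.09163 / 0.03050 = 3.00 ≈ 3, so the ion is M³⁺.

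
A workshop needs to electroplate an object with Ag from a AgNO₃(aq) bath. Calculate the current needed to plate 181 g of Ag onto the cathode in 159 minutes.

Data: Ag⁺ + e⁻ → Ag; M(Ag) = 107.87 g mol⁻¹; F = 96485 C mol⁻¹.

17.0 A

n(Ag) = 181 / 107.87 = 1.678 mol.
n(e⁻) = 1 × 1.678 = 1.678 mol.
Q = n(e⁻)·F = 1.678 × 96485 = 161900 C.
I = Q/t = 161900 / 9540.0 s = 17.0 A.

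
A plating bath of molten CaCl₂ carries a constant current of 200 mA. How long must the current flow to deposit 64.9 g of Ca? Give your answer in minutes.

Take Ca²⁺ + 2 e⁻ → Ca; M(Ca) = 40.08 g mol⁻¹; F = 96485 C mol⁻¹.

n(Ca) = m/M = 64.9 / 40.08 = 1.619 mol.
Each Ca atom requires 2 electrons, so n(e⁻) = 2 × 1.619 = 3.239 mol.
Q = n(e⁻)·F = 3.239 × 96485 = 312500 C.
t = Q/I = 312500 / 0.2000 A = 1562000 s = 26000 min.

26000 min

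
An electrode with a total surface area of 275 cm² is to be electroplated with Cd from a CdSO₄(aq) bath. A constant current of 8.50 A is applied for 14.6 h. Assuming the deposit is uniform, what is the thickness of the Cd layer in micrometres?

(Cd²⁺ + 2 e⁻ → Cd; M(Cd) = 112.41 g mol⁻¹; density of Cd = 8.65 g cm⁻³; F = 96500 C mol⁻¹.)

1090 μm

Q = I·t = 8.500 × 52560 = 446800 C; n(e⁻) = 4.630 mol.
n(Cd) = n(e⁻)/2 = 2.315 mol, so m = 2.315 × 112.41 = 260.2 g.
Volume = m/ρ = 260.2 / 8.65 = 30.08 cm³.
Thickness = V/A = 30.08 / 275 = 0.109 cm = 1090 μm.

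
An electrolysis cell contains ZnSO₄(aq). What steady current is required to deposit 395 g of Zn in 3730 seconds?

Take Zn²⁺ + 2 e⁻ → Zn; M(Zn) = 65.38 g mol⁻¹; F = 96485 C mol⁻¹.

n(Zn) = 395 / 65.38 = 6.042 mol.
n(e⁻) = 2 × 6.042 = 12.08 mol.
Q = n(e⁻)·F = 12.08 × 96485 = 1166000 C.
I = Q/t = 1166000 / 3730.0 s = 313 A.

313 A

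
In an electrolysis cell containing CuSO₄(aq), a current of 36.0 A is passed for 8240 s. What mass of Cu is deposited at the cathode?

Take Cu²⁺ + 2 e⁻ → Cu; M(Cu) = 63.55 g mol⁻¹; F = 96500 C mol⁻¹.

97.7 g

Q = I·t = 36.00 A × 8240.0 s = 296600 C.
n(e⁻) = Q/F = 296600 / 96500 = 3.074 mol.
Cu²⁺ + 2 e⁻ → Cu, so n(Cu) = n(e⁻)/2 = 1.537 mol.
m = n·M = 1.537 × 63.55 = 97.7 g.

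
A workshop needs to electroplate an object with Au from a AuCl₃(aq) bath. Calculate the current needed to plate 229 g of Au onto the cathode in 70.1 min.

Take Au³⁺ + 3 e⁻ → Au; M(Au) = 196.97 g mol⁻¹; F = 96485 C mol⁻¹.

n(Au) = 229 / 196.97 = 1.163 mol.
n(e⁻) = 3 × 1.163 = 3.488 mol.
Q = n(e⁻)·F = 3.488 × 96485 = 336500 C.
I = Q/t = 336500 / 4206.0 s = 80.0 A.

80.0 A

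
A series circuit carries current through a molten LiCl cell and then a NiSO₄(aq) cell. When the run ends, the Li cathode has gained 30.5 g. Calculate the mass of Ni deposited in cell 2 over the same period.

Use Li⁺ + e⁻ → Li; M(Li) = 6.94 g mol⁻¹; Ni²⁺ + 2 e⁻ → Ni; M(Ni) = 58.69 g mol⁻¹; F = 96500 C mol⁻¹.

129 g

n(Li) = 30.5 / 6.94 = 4.395 mol.
Since Li⁺ + e⁻ → Li, n(e⁻) passed = 1 × 4.395 = 4.395 mol.
Cells in series carry the same charge, so the same 4.395 mol of electrons passes through cell 2.
Ni²⁺ + 2 e⁻ → Ni, so n(Ni) = 4.395 / 2 = 2.197 mol.
m(Ni) = 2.197 × 58.69 = 129 g.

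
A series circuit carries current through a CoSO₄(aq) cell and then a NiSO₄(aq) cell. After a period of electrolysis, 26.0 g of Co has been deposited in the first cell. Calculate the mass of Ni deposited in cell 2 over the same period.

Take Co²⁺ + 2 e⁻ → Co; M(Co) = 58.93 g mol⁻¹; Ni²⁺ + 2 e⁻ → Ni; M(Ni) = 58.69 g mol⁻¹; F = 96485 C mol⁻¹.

n(Co) = 26.0 / 58.93 = 0.4412 mol.
Since Co²⁺ + 2 e⁻ → Co, n(e⁻) passed = 2 × 0.4412 = 0.8824 mol.
Cells in series carry the same charge, so the same 0.8824 mol of electrons passes through cell 2.
Ni²⁺ + 2 e⁻ → Ni, so n(Ni) = 0.8824 / 2 = 0.4412 mol.
m(Ni) = 0.4412 × 58.69 = 25.9 g.

25.9 g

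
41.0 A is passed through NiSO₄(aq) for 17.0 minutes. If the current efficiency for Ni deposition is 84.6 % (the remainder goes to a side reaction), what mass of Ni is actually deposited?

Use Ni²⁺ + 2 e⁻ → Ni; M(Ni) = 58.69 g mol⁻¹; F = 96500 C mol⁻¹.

10.8 g

Q = I·t = 41.00 × 1020.0 = 41820 C.
n(e⁻) = 41820/96500 = 0.4334 mol; theoretically n(Ni) = 0.4334/2 = 0.2167 mol, m_theo = 12.72 g.
At 84.6 % efficiency, m_actual = 0.846 × 12.72 = 10.8 g.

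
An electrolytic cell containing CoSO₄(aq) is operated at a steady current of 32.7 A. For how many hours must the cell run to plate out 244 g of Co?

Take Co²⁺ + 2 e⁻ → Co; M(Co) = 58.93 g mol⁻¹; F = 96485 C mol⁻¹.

n(Co) = m/M = 244 / 58.93 = 4.141 mol.
Each Co atom requires 2 electrons, so n(e⁻) = 2 × 4.141 = 8.281 mol.
Q = n(e⁻)·F = 8.281 × 96485 = 799000 C.
t = Q/I = 799000 / 32.70 A = 24430 s = 6.79 h.

6.79 h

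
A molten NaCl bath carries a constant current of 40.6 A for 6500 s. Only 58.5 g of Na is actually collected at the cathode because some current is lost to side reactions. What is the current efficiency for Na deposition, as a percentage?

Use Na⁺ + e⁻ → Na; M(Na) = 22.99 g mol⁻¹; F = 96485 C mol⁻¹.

93.0 %

Q = I·t = 40.60 × 6500.0 = 263900 C; n(e⁻) = 263900/96485 = 2.735 mol.
Theoretical n(Na) = n(e⁻)/1 = 2.735 mol, i.e. m_theo = 2.735 × 22.99 = 62.88 g.
Efficiency = m_actual / m_theo = 58.5 / 62.88 = 93.0 %.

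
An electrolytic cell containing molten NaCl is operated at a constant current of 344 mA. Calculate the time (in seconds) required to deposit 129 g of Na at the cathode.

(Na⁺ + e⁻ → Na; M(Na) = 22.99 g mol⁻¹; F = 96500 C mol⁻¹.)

n(Na) = m/M = 129 / 22.99 = 5.611 mol.
Each Na atom requires 1 electron, so n(e⁻) = 1 × 5.611 = 5.611 mol.
Q = n(e⁻)·F = 5.611 × 96500 = 541500 C.
t = Q/I = 541500 / 0.3440 A = 1574000 s.

1.57 × 10⁶ s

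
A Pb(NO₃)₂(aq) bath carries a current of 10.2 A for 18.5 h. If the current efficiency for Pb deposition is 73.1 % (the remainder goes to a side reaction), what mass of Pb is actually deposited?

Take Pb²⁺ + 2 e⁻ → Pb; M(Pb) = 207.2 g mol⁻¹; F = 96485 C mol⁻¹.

Q = I·t = 10.20 × 66600 = 679300 C.
n(e⁻) = 679300/96485 = 7.041 mol; theoretically n(Pb) = 7.041/2 = 3.520 mol, m_theo = 729.4 g.
At 73.1 % efficiency, m_actual = 0.731 × 729.4 = 533 g.

533 g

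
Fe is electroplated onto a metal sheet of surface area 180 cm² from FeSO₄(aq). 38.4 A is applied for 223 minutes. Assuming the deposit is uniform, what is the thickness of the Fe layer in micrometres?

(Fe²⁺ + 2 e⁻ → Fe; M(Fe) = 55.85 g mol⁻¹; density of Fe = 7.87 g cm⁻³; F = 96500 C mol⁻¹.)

Q = I·t = 38.40 × 13380 = 513800 C; n(e⁻) = 5.324 mol.
n(Fe) = n(e⁻)/2 = 2.662 mol, so m = 2.662 × 55.85 = 148.7 g.
Volume = m/ρ = 148.7 / 7.87 = 18.89 cm³.
Thickness = V/A = 18.89 / 180 = 0.105 cm = 1050 μm.

1050 μm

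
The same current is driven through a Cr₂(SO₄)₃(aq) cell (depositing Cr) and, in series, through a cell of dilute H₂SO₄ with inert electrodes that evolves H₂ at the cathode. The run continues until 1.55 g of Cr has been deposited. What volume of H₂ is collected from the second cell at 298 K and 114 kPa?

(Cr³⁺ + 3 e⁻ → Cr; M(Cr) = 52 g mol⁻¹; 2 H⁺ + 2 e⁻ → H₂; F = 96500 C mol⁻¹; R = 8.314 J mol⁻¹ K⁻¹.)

0.972 L

n(Cr) = 1.55 / 52 = 0.02981 mol, so n(e⁻) = 3 × 0.02981 = 0.08942 mol.
The cells are in series, so the same 0.08942 mol of electrons passes through the second cell.
2 H⁺ + 2 e⁻ → H₂ — 2 mol e⁻ per mol H₂, so n(H₂) = 0.08942/2 = 0.04471 mol.
V = nRT/P = (0.04471 × 8.314 × 298) / (114 × 10³) = 9.72 × 10⁻⁴ m³ = 0.972 L.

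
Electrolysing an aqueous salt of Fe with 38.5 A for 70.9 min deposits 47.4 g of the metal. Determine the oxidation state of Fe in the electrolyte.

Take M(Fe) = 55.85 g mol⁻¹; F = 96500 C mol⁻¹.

Q = I·t = 38.50 A × 4254.0 s = 163800 C, so n(e⁻) = 163800/96500 = 1.697 mol.
n(Fe) deposited = 47.4 / 55.85 = 0.8487 mol.
Electrons per atom = n(e⁻)/n(Fe) = 1.697 / 0.8487 = 2.00 ≈ 2, so the ion is Fe²⁺.

+2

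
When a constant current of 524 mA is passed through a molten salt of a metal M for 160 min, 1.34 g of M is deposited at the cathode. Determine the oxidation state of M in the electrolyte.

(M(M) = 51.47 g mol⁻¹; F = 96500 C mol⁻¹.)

+2

Q = I·t = 0.5240 A × 9600.0 s = 5030 C, so n(e⁻) = 5030/96500 = 0.05213 mol.
n(M) deposited = 1.34 / 51.47 = 0.02603 mol.
Electrons per atom = n(e⁻)/n(M) = 0.05213 / 0.02603 = 2.00 ≈ 2, so the ion is M²⁺.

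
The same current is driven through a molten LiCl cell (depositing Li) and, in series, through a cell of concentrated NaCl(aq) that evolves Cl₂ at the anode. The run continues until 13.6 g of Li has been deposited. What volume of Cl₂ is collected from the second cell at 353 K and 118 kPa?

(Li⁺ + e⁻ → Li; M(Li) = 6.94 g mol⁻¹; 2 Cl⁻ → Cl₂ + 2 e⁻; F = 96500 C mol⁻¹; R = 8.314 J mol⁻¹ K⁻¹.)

24.4 L

n(Li) = 13.6 / 6.94 = 1.960 mol, so n(e⁻) = 1 × 1.960 = 1.960 mol.
The cells are in series, so the same 1.960 mol of electrons passes through the second cell.
2 Cl⁻ → Cl₂ + 2 e⁻ — 2 mol e⁻ per mol Cl₂, so n(Cl₂) = 1.960/2 = 0.9798 mol.
V = nRT/P = (0.9798 × 8.314 × 353) / (118 × 10³) = 0.0244 m³ = 24.4 L.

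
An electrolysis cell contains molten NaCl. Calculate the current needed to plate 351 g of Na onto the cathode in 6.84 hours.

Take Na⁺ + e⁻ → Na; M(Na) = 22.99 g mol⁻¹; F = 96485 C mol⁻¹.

59.8 A

n(Na) = 351 / 22.99 = 15.27 mol.
n(e⁻) = 1 × 15.27 = 15.27 mol.
Q = n(e⁻)·F = 15.27 × 96485 = 1473000 C.
I = Q/t = 1473000 / 24624 s = 59.8 A.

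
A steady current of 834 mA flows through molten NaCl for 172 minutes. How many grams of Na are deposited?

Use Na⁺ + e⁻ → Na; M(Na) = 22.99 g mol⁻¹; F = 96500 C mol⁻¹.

2.05 g

Q = I·t = 0.8340 A × 10320 s = 8607 C.
n(e⁻) = Q/F = 8607 / 96500 = 0.08919 mol.
Na⁺ + e⁻ → Na, so n(Na) = n(e⁻)/1 = 0.08919 mol.
m = n·M = 0.08919 × 22.99 = 2.05 g.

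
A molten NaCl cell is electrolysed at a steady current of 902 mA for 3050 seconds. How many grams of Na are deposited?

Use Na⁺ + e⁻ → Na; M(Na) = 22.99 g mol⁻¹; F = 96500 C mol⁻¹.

Q = I·t = 0.9020 A × 3050.0 s = 2751 C.
n(e⁻) = Q/F = 2751 / 96500 = 0.02851 mol.
Na⁺ + e⁻ → Na, so n(Na) = n(e⁻)/1 = 0.02851 mol.
m = n·M = 0.02851 × 22.99 = 0.655 g.

0.655 g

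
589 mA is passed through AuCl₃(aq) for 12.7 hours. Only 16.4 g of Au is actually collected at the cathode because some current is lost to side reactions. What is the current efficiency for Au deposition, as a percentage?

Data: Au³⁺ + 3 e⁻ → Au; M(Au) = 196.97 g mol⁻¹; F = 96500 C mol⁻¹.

89.5 %

Q = I·t = 0.5890 × 45720 = 26930 C; n(e⁻) = 26930/96500 = 0.2791 mol.
Theoretical n(Au) = n(e⁻)/3 = 0.09302 mol, i.e. m_theo = 0.09302 × 196.97 = 18.32 g.
Efficiency = m_actual / m_theo = 16.4 / 18.32 = 89.5 %.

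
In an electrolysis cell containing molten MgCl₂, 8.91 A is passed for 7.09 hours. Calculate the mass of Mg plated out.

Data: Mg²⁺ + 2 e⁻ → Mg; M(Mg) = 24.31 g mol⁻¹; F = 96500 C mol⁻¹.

28.6 g

Q = I·t = 8.910 A × 25524 s = 227400 C.
n(e⁻) = Q/F = 227400 / 96500 = 2.357 mol.
Mg²⁺ + 2 e⁻ → Mg, so n(Mg) = n(e⁻)/2 = 1.178 mol.
m = n·M = 1.178 × 24.31 = 28.6 g.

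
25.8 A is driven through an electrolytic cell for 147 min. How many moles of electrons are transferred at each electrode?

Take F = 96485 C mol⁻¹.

Q = I·t = 25.80 A × 8820.0 s = 227600 C.
n(e⁻) = Q/F = 227600 / 96485 = 2.36 mol.

2.36 mol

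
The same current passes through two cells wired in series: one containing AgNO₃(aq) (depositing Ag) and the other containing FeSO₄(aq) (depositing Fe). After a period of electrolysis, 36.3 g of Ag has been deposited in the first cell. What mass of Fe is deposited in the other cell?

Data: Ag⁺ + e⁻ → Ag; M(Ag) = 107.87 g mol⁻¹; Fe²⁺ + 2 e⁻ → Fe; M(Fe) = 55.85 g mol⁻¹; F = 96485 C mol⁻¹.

n(Ag) = 36.3 / 107.87 = 0.3365 mol.
Since Ag⁺ + e⁻ → Ag, n(e⁻) passed = 1 × 0.3365 = 0.3365 mol.
Cells in series carry the same charge, so the same 0.3365 mol of electrons passes through cell 2.
Fe²⁺ + 2 e⁻ → Fe, so n(Fe) = 0.3365 / 2 = 0.1683 mol.
m(Fe) = 0.1683 × 55.85 = 9.40 g.

9.40 g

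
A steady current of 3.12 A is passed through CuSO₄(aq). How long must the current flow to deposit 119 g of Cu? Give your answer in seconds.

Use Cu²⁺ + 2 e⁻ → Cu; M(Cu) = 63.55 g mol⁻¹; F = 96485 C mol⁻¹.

n(Cu) = m/M = 119 / 63.55 = 1.873 mol.
Each Cu atom requires 2 electrons, so n(e⁻) = 2 × 1.873 = 3.745 mol.
Q = n(e⁻)·F = 3.745 × 96485 = 361300 C.
t = Q/I = 361300 / 3.120 A = 115800 s.

1.16 × 10⁵ s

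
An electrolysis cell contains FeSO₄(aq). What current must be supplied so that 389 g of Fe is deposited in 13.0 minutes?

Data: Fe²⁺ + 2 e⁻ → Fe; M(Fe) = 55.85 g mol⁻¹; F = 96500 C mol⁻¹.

1720 A

n(Fe) = 389 / 55.85 = 6.965 mol.
n(e⁻) = 2 × 6.965 = 13.93 mol.
Q = n(e⁻)·F = 13.93 × 96500 = 1344000 C.
I = Q/t = 1344000 / 780.00 s = 1720 A.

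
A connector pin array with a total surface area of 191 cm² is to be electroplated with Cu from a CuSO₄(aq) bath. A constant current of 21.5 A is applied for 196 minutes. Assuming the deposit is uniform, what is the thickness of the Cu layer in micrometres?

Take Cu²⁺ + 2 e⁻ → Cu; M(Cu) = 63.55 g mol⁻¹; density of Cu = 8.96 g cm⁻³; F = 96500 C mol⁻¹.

486 μm

Q = I·t = 21.50 × 11760 = 252800 C; n(e⁻) = 2.620 mol.
n(Cu) = n(e⁻)/2 = 1.310 mol, so m = 1.310 × 63.55 = 83.25 g.
Volume = m/ρ = 83.25 / 8.96 = 9.292 cm³.
Thickness = V/A = 9.292 / 191 = 0.0486 cm = 486 μm.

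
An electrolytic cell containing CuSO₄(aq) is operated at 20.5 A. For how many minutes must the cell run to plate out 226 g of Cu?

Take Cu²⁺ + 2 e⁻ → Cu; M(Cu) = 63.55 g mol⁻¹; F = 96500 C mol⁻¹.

558 min

n(Cu) = m/M = 226 / 63.55 = 3.556 mol.
Each Cu atom requires 2 electrons, so n(e⁻) = 2 × 3.556 = 7.113 mol.
Q = n(e⁻)·F = 7.113 × 96500 = 686400 C.
t = Q/I = 686400 / 20.50 A = 33480 s = 558 min.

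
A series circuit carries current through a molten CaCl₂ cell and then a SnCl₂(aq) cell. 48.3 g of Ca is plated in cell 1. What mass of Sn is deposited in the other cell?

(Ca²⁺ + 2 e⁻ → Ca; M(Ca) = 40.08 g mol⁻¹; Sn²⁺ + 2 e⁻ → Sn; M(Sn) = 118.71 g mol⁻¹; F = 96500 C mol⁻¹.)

n(Ca) = 48.3 / 40.08 = 1.205 mol.
Since Ca²⁺ + 2 e⁻ → Ca, n(e⁻) passed = 2 × 1.205 = 2.410 mol.
Cells in series carry the same charge, so the same 2.410 mol of electrons passes through cell 2.
Sn²⁺ + 2 e⁻ → Sn, so n(Sn) = 2.410 / 2 = 1.205 mol.
m(Sn) = 1.205 × 118.71 = 143 g.

143 g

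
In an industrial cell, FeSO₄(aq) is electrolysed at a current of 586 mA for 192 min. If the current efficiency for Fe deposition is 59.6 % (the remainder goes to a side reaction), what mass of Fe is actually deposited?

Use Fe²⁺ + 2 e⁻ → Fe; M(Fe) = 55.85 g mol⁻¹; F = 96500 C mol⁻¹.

Q = I·t = 0.5860 × 11520 = 6751 C.
n(e⁻) = 6751/96500 = 0.06996 mol; theoretically n(Fe) = 0.06996/2 = 0.03498 mol, m_theo = 1.954 g.
At 59.6 % efficiency, m_actual = 0.596 × 1.954 = 1.16 g.

1.16 g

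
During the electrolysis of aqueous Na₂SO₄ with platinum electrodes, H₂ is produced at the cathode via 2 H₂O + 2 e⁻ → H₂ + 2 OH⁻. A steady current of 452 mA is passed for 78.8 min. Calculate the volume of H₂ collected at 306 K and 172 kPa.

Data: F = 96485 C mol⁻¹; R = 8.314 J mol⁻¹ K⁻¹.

Q = I·t = 0.4520 A × 4728.0 s = 2137 C.
n(e⁻) = Q/F = 2137 / 96485 = 0.02215 mol.
2 electrons are transferred per H₂ molecule, so n(H₂) = 0.02215 / 2 = 0.01107 mol.
V = nRT/P = (0.01107 × 8.314 × 306) / (172 × 10³ Pa) = 1.64 × 10⁻⁴ m³ = 0.164 L.

0.164 L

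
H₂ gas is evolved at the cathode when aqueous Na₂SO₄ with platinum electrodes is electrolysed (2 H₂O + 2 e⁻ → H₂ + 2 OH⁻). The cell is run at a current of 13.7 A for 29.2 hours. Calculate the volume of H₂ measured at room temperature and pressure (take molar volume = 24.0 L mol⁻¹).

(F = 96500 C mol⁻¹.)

179 L

Q = I·t = 13.70 A × 105120 s = 1440000 C.
n(e⁻) = Q/F = 1440000 / 96500 = 14.92 mol.
2 electrons are transferred per H₂ molecule, so n(H₂) = 14.92 / 2 = 7.462 mol.
V = n × V_m = 7.462 × 24.0 = 179 L.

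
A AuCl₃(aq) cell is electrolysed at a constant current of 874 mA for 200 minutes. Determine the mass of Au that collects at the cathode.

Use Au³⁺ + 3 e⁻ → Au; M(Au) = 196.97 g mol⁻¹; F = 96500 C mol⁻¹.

7.14 g

Q = I·t = 0.8740 A × 12000 s = 10490 C.
n(e⁻) = Q/F = 10490 / 96500 = 0.1087 mol.
Au³⁺ + 3 e⁻ → Au, so n(Au) = n(e⁻)/3 = 0.03623 mol.
m = n·M = 0.03623 × 196.97 = 7.14 g.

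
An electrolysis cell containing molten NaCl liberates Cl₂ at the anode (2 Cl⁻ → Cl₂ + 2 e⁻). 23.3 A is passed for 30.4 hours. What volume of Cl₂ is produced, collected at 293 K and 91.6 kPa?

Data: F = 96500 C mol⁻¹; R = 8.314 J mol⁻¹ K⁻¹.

351 L

Q = I·t = 23.30 A × 109440 s = 2550000 C.
n(e⁻) = Q/F = 2550000 / 96500 = 26.42 mol.
2 electrons are transferred per Cl₂ molecule, so n(Cl₂) = 26.42 / 2 = 13.21 mol.
V = nRT/P = (13.21 × 8.314 × 293) / (91.6 × 10³ Pa) = 0.351 m³ = 351 L.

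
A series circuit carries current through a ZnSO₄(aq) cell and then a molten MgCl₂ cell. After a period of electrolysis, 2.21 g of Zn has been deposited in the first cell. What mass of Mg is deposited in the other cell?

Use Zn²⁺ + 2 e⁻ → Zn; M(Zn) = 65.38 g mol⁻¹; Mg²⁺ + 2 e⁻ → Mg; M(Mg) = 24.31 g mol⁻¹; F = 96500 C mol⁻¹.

0.822 g

n(Zn) = 2.21 / 65.38 = 0.03380 mol.
Since Zn²⁺ + 2 e⁻ → Zn, n(e⁻) passed = 2 × 0.03380 = 0.06760 mol.
Cells in series carry the same charge, so the same 0.06760 mol of electrons passes through cell 2.
Mg²⁺ + 2 e⁻ → Mg, so n(Mg) = 0.06760 / 2 = 0.03380 mol.
m(Mg) = 0.03380 × 24.31 = 0.822 g.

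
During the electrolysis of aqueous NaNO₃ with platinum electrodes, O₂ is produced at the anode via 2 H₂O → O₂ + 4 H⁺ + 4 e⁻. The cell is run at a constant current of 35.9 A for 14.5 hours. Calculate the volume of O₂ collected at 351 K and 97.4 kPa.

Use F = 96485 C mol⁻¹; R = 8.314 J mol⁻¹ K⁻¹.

145 L

Q = I·t = 35.90 A × 52200 s = 1874000 C.
n(e⁻) = Q/F = 1874000 / 96485 = 19.42 mol.
4 electrons are transferred per O₂ molecule, so n(O₂) = 19.42 / 4 = 4.856 mol.
V = nRT/P = (4.856 × 8.314 × 351) / (97.4 × 10³ Pa) = 0.145 m³ = 145 L.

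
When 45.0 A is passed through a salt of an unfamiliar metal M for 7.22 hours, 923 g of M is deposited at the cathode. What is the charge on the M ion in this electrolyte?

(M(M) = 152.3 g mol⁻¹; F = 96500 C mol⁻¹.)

+2

Q = I·t = 45.00 A × 25992 s = 1170000 C, so n(e⁻) = 1170000/96500 = 12.12 mol.
n(M) deposited = 923 / 152.3 = 6.060 mol.
Electrons per atom = n(e⁻)/n(M) = 12.12 / 6.060 = 2.00 ≈ 2, so the ion is M²⁺.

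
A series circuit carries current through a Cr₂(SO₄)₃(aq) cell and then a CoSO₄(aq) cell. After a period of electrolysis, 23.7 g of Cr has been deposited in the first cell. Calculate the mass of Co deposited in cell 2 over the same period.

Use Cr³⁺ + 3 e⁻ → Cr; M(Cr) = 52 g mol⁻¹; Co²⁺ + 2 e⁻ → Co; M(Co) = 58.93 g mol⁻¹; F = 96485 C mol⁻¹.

n(Cr) = 23.7 / 52 = 0.4558 mol.
Since Cr³⁺ + 3 e⁻ → Cr, n(e⁻) passed = 3 × 0.4558 = 1.367 mol.
Cells in series carry the same charge, so the same 1.367 mol of electrons passes through cell 2.
Co²⁺ + 2 e⁻ → Co, so n(Co) = 1.367 / 2 = 0.6837 mol.
m(Co) = 0.6837 × 58.93 = 40.3 g.

40.3 g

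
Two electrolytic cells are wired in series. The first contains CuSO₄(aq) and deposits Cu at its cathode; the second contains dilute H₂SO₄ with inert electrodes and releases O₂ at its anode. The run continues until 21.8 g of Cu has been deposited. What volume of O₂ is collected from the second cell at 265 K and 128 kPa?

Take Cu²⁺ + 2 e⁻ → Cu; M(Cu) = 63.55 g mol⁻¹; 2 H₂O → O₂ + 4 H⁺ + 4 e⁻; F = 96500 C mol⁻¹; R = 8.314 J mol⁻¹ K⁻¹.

2.95 L

n(Cu) = 21.8 / 63.55 = 0.3430 mol, so n(e⁻) = 2 × 0.3430 = 0.6861 mol.
The cells are in series, so the same 0.6861 mol of electrons passes through the second cell.
2 H₂O → O₂ + 4 H⁺ + 4 e⁻ — 4 mol e⁻ per mol O₂, so n(O₂) = 0.6861/4 = 0.1715 mol.
V = nRT/P = (0.1715 × 8.314 × 265) / (128 × 10³) = 0.00295 m³ = 2.95 L.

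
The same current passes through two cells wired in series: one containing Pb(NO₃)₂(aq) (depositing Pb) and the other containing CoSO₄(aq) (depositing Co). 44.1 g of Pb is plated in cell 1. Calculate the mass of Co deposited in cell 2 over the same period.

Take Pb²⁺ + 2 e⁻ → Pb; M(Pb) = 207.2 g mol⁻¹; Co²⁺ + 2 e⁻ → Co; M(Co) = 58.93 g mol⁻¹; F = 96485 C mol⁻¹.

n(Pb) = 44.1 / 207.2 = 0.2128 mol.
Since Pb²⁺ + 2 e⁻ → Pb, n(e⁻) passed = 2 × 0.2128 = 0.4257 mol.
Cells in series carry the same charge, so the same 0.4257 mol of electrons passes through cell 2.
Co²⁺ + 2 e⁻ → Co, so n(Co) = 0.4257 / 2 = 0.2128 mol.
m(Co) = 0.2128 × 58.93 = 12.5 g.

12.5 g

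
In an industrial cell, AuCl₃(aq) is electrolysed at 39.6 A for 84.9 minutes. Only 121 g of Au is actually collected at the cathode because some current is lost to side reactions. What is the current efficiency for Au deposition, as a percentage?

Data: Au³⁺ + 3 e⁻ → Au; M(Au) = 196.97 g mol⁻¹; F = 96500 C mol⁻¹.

Q = I·t = 39.60 × 5094.0 = 201700 C; n(e⁻) = 201700/96500 = 2.090 mol.
Theoretical n(Au) = n(e⁻)/3 = 0.6968 mol, i.e. m_theo = 0.6968 × 196.97 = 137.2 g.
Efficiency = m_actual / m_theo = 121 / 137.2 = 88.2 %.

88.2 %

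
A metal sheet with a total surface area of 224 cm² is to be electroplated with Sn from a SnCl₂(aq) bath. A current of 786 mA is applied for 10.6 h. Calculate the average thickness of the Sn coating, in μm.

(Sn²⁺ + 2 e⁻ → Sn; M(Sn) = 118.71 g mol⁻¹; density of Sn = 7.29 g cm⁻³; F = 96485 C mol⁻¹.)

Q = I·t = 0.7860 × 38160 = 29990 C; n(e⁻) = 0.3109 mol.
n(Sn) = n(e⁻)/2 = 0.1554 mol, so m = 0.1554 × 118.71 = 18.45 g.
Volume = m/ρ = 18.45 / 7.29 = 2.531 cm³.
Thickness = V/A = 2.531 / 224 = 0.0113 cm = 113 μm.

113 μm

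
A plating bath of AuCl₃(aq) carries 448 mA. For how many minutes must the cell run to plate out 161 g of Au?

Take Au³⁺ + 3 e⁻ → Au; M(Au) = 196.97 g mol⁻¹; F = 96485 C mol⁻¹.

n(Au) = m/M = 161 / 196.97 = 0.8174 mol.
Each Au atom requires 3 electrons, so n(e⁻) = 3 × 0.8174 = 2.452 mol.
Q = n(e⁻)·F = 2.452 × 96485 = 236600 C.
t = Q/I = 236600 / 0.4480 A = 528100 s = 8800 min.

8800 min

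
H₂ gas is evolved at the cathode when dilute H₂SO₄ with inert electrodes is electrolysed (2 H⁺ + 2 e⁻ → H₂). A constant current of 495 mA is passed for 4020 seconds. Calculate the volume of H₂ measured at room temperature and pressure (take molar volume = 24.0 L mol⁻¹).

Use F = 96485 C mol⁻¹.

Q = I·t = 0.4950 A × 4020.0 s = 1990 C.
n(e⁻) = Q/F = 1990 / 96485 = 0.02062 mol.
2 electrons are transferred per H₂ molecule, so n(H₂) = 0.02062 / 2 = 0.01031 mol.
V = n × V_m = 0.01031 × 24.0 = 0.247 L.

0.247 L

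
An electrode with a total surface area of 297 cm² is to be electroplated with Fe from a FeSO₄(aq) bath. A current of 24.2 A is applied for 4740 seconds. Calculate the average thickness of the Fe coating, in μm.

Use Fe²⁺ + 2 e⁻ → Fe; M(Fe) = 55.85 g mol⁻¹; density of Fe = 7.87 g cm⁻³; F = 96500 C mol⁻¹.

142 μm

Q = I·t = 24.20 × 4740.0 = 114700 C; n(e⁻) = 1.189 mol.
n(Fe) = n(e⁻)/2 = 0.5943 mol, so m = 0.5943 × 55.85 = 33.19 g.
Volume = m/ρ = 33.19 / 7.87 = 4.218 cm³.
Thickness = V/A = 4.218 / 297 = 0.0142 cm = 142 μm.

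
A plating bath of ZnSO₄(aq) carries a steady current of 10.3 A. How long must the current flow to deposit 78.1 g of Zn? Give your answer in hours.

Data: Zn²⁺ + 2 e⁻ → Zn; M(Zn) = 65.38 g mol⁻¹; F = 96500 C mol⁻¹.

n(Zn) = m/M = 78.1 / 65.38 = 1.195 mol.
Each Zn atom requires 2 electrons, so n(e⁻) = 2 × 1.195 = 2.389 mol.
Q = n(e⁻)·F = 2.389 × 96500 = 230500 C.
t = Q/I = 230500 / 10.30 A = 22380 s = 6.22 h.

6.22 h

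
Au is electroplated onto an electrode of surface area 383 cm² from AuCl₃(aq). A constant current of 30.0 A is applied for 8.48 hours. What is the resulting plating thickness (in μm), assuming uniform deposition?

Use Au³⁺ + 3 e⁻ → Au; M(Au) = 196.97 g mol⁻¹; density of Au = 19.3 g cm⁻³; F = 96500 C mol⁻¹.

843 μm

Q = I·t = 30.00 × 30528 = 915800 C; n(e⁻) = 9.491 mol.
n(Au) = n(e⁻)/3 = 3.164 mol, so m = 3.164 × 196.97 = 623.1 g.
Volume = m/ρ = 623.1 / 19.3 = 32.29 cm³.
Thickness = V/A = 32.29 / 383 = 0.0843 cm = 843 μm.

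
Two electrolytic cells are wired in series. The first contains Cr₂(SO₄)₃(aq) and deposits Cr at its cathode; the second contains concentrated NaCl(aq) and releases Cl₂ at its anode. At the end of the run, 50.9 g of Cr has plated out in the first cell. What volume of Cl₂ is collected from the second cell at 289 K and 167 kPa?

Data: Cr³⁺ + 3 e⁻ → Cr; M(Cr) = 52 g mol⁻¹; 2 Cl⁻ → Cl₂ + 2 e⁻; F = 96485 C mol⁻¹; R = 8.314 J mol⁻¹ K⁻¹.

21.1 L

n(Cr) = 50.9 / 52 = 0.9788 mol, so n(e⁻) = 3 × 0.9788 = 2.937 mol.
The cells are in series, so the same 2.937 mol of electrons passes through the second cell.
2 Cl⁻ → Cl₂ + 2 e⁻ — 2 mol e⁻ per mol Cl₂, so n(Cl₂) = 2.937/2 = 1.468 mol.
V = nRT/P = (1.468 × 8.314 × 289) / (167 × 10³) = 0.0211 m³ = 21.1 L.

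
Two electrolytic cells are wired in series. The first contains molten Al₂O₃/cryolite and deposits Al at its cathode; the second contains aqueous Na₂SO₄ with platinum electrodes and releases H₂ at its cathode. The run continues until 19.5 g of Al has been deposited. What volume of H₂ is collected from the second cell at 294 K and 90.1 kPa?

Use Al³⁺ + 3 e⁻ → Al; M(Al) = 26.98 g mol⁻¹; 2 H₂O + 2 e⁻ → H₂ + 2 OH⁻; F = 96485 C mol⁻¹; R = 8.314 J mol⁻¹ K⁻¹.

29.4 L

n(Al) = 19.5 / 26.98 = 0.7228 mol, so n(e⁻) = 3 × 0.7228 = 2.168 mol.
The cells are in series, so the same 2.168 mol of electrons passes through the second cell.
2 H₂O + 2 e⁻ → H₂ + 2 OH⁻ — 2 mol e⁻ per mol H₂, so n(H₂) = 2.168/2 = 1.084 mol.
V = nRT/P = (1.084 × 8.314 × 294) / (90.1 × 10³) = 0.0294 m³ = 29.4 L.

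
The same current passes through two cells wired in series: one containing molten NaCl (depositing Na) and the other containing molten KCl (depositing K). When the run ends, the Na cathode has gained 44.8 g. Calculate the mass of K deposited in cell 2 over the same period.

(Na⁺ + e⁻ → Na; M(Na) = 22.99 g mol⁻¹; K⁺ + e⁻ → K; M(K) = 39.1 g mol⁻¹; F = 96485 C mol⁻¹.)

76.2 g

n(Na) = 44.8 / 22.99 = 1.949 mol.
Since Na⁺ + e⁻ → Na, n(e⁻) passed = 1 × 1.949 = 1.949 mol.
Cells in series carry the same charge, so the same 1.949 mol of electrons passes through cell 2.
K⁺ + e⁻ → K, so n(K) = 1.949 / 1 = 1.949 mol.
m(K) = 1.949 × 39.1 = 76.2 g.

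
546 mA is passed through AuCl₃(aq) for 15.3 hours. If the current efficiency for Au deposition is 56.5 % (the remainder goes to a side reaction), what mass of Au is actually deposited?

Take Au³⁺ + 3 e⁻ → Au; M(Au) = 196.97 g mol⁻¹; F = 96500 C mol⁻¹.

Q = I·t = 0.5460 × 55080 = 30070 C.
n(e⁻) = 30070/96500 = 0.3116 mol; theoretically n(Au) = 0.3116/3 = 0.1039 mol, m_theo = 20.46 g.
At 56.5 % efficiency, m_actual = 0.565 × 20.46 = 11.6 g.

11.6 g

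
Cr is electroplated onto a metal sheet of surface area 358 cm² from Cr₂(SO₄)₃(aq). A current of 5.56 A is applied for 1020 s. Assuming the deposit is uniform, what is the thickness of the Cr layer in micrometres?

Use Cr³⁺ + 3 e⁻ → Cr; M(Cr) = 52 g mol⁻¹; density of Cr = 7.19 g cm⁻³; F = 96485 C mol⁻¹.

3.96 μm

Q = I·t = 5.560 × 1020.0 = 5671 C; n(e⁻) = 0.05878 mol.
n(Cr) = n(e⁻)/3 = 0.01959 mol, so m = 0.01959 × 52 = 1.019 g.
Volume = m/ρ = 1.019 / 7.19 = 0.1417 cm³.
Thickness = V/A = 0.1417 / 358 = 3.96 × 10⁻⁴ cm = 3.96 μm.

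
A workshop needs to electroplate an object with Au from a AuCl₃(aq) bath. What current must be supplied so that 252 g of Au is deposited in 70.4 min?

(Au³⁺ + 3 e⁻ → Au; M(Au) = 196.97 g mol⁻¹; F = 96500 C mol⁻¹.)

n(Au) = 252 / 196.97 = 1.279 mol.
n(e⁻) = 3 × 1.279 = 3.838 mol.
Q = n(e⁻)·F = 3.838 × 96500 = 370400 C.
I = Q/t = 370400 / 4224.0 s = 87.7 A.

87.7 A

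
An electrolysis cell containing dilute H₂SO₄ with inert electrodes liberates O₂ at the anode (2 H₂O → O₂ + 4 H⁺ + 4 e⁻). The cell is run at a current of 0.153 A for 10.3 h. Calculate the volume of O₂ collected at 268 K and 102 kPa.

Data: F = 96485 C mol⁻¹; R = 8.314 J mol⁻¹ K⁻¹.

0.321 L

Q = I·t = 0.1530 A × 37080 s = 5673 C.
n(e⁻) = Q/F = 5673 / 96485 = 0.05880 mol.
4 electrons are transferred per O₂ molecule, so n(O₂) = 0.05880 / 4 = 0.01470 mol.
V = nRT/P = (0.01470 × 8.314 × 268) / (102 × 10³ Pa) = 3.21 × 10⁻⁴ m³ = 0.321 L.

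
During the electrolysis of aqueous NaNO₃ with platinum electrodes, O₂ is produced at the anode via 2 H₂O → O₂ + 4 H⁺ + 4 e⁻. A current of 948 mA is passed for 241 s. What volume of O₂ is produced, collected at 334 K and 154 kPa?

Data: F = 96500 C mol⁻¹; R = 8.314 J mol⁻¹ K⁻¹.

0.0107 L

Q = I·t = 0.9480 A × 241.00 s = 228.5 C.
n(e⁻) = Q/F = 228.5 / 96500 = 0.002368 mol.
4 electrons are transferred per O₂ molecule, so n(O₂) = 0.002368 / 4 = 0.0005919 mol.
V = nRT/P = (0.0005919 × 8.314 × 334) / (154 × 10³ Pa) = 1.07 × 10⁻⁵ m³ = 0.0107 L.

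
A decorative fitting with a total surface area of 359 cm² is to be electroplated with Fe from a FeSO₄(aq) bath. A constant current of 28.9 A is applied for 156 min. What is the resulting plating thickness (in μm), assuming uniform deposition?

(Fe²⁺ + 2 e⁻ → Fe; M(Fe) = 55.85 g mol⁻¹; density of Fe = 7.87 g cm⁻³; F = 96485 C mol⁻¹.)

Q = I·t = 28.90 × 9360.0 = 270500 C; n(e⁻) = 2.804 mol.
n(Fe) = n(e⁻)/2 = 1.402 mol, so m = 1.402 × 55.85 = 78.29 g.
Volume = m/ρ = 78.29 / 7.87 = 9.948 cm³.
Thickness = V/A = 9.948 / 359 = 0.0277 cm = 277 μm.

277 μm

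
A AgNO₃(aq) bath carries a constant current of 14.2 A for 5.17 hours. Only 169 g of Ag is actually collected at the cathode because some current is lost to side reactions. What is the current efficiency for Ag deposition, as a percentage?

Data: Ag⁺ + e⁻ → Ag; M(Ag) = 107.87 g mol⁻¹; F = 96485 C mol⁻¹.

57.2 %

Q = I·t = 14.20 × 18612 = 264300 C; n(e⁻) = 264300/96485 = 2.739 mol.
Theoretical n(Ag) = n(e⁻)/1 = 2.739 mol, i.e. m_theo = 2.739 × 107.87 = 295.5 g.
Efficiency = m_actual / m_theo = 169 / 295.5 = 57.2 %.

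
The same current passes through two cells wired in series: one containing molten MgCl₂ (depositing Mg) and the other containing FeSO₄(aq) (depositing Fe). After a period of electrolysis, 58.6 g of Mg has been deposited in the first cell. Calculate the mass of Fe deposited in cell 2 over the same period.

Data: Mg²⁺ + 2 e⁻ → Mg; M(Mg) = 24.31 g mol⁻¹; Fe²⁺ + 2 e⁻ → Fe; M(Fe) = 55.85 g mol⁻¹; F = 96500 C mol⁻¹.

n(Mg) = 58.6 / 24.31 = 2.411 mol.
Since Mg²⁺ + 2 e⁻ → Mg, n(e⁻) passed = 2 × 2.411 = 4.821 mol.
Cells in series carry the same charge, so the same 4.821 mol of electrons passes through cell 2.
Fe²⁺ + 2 e⁻ → Fe, so n(Fe) = 4.821 / 2 = 2.411 mol.
m(Fe) = 2.411 × 55.85 = 135 g.

135 g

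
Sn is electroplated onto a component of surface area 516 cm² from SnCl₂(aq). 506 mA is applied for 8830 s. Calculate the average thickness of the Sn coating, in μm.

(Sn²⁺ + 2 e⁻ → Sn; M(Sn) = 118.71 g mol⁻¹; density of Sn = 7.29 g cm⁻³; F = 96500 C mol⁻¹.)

Q = I·t = 0.5060 × 8830.0 = 4468 C; n(e⁻) = 0.04630 mol.
n(Sn) = n(e⁻)/2 = 0.02315 mol, so m = 0.02315 × 118.71 = 2.748 g.
Volume = m/ρ = 2.748 / 7.29 = 0.3770 cm³.
Thickness = V/A = 0.3770 / 516 = 7.31 × 10⁻⁴ cm = 7.31 μm.

7.31 μm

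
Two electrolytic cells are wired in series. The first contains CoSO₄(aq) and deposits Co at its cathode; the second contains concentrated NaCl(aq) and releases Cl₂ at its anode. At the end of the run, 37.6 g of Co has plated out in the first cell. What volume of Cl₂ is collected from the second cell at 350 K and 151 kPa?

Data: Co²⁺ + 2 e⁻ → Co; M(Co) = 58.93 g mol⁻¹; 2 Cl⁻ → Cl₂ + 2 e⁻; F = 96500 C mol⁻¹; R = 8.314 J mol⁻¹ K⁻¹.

12.3 L

n(Co) = 37.6 / 58.93 = 0.6380 mol, so n(e⁻) = 2 × 0.6380 = 1.276 mol.
The cells are in series, so the same 1.276 mol of electrons passes through the second cell.
2 Cl⁻ → Cl₂ + 2 e⁻ — 2 mol e⁻ per mol Cl₂, so n(Cl₂) = 1.276/2 = 0.6380 mol.
V = nRT/P = (0.6380 × 8.314 × 350) / (151 × 10³) = 0.0123 m³ = 12.3 L.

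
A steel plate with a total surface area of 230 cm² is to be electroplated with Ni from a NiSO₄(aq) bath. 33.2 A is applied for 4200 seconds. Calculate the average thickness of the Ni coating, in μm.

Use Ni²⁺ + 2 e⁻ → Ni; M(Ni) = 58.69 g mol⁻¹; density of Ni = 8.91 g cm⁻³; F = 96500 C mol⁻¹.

Q = I·t = 33.20 × 4200.0 = 139400 C; n(e⁻) = 1.445 mol.
n(Ni) = n(e⁻)/2 = 0.7225 mol, so m = 0.7225 × 58.69 = 42.40 g.
Volume = m/ρ = 42.40 / 8.91 = 4.759 cm³.
Thickness = V/A = 4.759 / 230 = 0.0207 cm = 207 μm.

207 μm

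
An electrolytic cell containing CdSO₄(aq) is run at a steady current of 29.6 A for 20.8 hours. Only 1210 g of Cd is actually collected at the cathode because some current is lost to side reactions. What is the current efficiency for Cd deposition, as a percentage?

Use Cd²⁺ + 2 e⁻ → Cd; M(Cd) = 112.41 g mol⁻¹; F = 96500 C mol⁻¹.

Q = I·t = 29.60 × 74880 = 2216000 C; n(e⁻) = 2216000/96500 = 22.97 mol.
Theoretical n(Cd) = n(e⁻)/2 = 11.48 mol, i.e. m_theo = 11.48 × 112.41 = 1291 g.
Efficiency = m_actual / m_theo = 1210 / 1291 = 93.7 %.

93.7 %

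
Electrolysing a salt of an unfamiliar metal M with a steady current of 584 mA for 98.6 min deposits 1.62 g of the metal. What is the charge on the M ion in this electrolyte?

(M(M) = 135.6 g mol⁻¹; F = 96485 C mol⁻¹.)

+3

Q = I·t = 0.5840 A × 5916.0 s = 3455 C, so n(e⁻) = 3455/96485 = 0.03581 mol.
n(M) deposited = 1.62 / 135.6 = 0.01195 mol.
Electrons per atom = n(e⁻)/n(M) = 0.03581 / 0.01195 = 3.00 ≈ 3, so the ion is M³⁺.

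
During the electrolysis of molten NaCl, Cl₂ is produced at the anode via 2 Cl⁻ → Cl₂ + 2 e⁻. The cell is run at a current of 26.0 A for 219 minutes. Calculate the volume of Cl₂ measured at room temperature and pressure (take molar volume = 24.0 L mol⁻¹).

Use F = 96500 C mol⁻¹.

42.5 L

Q = I·t = 26.00 A × 13140 s = 341600 C.
n(e⁻) = Q/F = 341600 / 96500 = 3.540 mol.
2 electrons are transferred per Cl₂ molecule, so n(Cl₂) = 3.540 / 2 = 1.770 mol.
V = n × V_m = 1.770 × 24.0 = 42.5 L.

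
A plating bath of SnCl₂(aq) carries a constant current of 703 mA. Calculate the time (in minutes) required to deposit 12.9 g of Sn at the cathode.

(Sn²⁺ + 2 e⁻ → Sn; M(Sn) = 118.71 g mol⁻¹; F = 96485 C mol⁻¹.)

497 min

n(Sn) = m/M = 12.9 / 118.71 = 0.1087 mol.
Each Sn atom requires 2 electrons, so n(e⁻) = 2 × 0.1087 = 0.2173 mol.
Q = n(e⁻)·F = 0.2173 × 96485 = 20970 C.
t = Q/I = 20970 / 0.7030 A = 29830 s = 497 min.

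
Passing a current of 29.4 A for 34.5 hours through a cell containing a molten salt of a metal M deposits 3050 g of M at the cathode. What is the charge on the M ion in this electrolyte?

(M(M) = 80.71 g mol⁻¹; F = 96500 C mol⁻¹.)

Q = I·t = 29.40 A × 124200 s = 3651000 C, so n(e⁻) = 3651000/96500 = 37.84 mol.
n(M) deposited = 3050 / 80.71 = 37.79 mol.
Electrons per atom = n(e⁻)/n(M) = 37.84 / 37.79 = 1.00 ≈ 1, so the ion is M⁺.

+1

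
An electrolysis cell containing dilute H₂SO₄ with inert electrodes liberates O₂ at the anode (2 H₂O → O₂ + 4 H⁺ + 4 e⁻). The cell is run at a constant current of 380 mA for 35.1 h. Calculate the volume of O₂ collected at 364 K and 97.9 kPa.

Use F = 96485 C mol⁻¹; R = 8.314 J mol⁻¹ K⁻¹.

Q = I·t = 0.3800 A × 126360 s = 48020 C.
n(e⁻) = Q/F = 48020 / 96485 = 0.4977 mol.
4 electrons are transferred per O₂ molecule, so n(O₂) = 0.4977 / 4 = 0.1244 mol.
V = nRT/P = (0.1244 × 8.314 × 364) / (97.9 × 10³ Pa) = 0.00385 m³ = 3.85 L.

3.85 L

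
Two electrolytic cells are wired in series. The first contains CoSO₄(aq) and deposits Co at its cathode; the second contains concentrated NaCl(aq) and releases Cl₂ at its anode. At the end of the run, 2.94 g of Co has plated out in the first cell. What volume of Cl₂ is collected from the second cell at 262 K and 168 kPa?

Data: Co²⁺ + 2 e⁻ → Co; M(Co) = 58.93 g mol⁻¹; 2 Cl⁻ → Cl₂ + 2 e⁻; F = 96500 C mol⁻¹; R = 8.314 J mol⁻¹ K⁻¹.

0.647 L

n(Co) = 2.94 / 58.93 = 0.04989 mol, so n(e⁻) = 2 × 0.04989 = 0.09978 mol.
The cells are in series, so the same 0.09978 mol of electrons passes through the second cell.
2 Cl⁻ → Cl₂ + 2 e⁻ — 2 mol e⁻ per mol Cl₂, so n(Cl₂) = 0.09978/2 = 0.04989 mol.
V = nRT/P = (0.04989 × 8.314 × 262) / (168 × 10³) = 6.47 × 10⁻⁴ m³ = 0.647 L.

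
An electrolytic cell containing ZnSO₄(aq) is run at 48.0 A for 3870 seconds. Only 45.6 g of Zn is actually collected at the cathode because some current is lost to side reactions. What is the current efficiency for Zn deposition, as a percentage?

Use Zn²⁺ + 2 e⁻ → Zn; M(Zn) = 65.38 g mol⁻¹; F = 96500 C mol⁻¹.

72.5 %

Q = I·t = 48.00 × 3870.0 = 185800 C; n(e⁻) = 185800/96500 = 1.925 mol.
Theoretical n(Zn) = n(e⁻)/2 = 0.9625 mol, i.e. m_theo = 0.9625 × 65.38 = 62.93 g.
Efficiency = m_actual / m_theo = 45.6 / 62.93 = 72.5 %.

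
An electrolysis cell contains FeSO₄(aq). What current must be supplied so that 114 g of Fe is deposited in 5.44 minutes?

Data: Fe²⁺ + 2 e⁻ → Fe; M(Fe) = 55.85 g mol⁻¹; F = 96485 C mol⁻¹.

1210 A

n(Fe) = 114 / 55.85 = 2.041 mol.
n(e⁻) = 2 × 2.041 = 4.082 mol.
Q = n(e⁻)·F = 4.082 × 96485 = 393900 C.
I = Q/t = 393900 / 326.40 s = 1210 A.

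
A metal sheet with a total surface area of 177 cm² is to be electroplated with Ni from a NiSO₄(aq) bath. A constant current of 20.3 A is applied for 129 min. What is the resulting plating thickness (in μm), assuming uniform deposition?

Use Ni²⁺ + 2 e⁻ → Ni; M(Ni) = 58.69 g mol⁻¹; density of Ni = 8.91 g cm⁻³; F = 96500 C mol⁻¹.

Q = I·t = 20.30 × 7740.0 = 157100 C; n(e⁻) = 1.628 mol.
n(Ni) = n(e⁻)/2 = 0.8141 mol, so m = 0.8141 × 58.69 = 47.78 g.
Volume = m/ρ = 47.78 / 8.91 = 5.362 cm³.
Thickness = V/A = 5.362 / 177 = 0.0303 cm = 303 μm.

303 μm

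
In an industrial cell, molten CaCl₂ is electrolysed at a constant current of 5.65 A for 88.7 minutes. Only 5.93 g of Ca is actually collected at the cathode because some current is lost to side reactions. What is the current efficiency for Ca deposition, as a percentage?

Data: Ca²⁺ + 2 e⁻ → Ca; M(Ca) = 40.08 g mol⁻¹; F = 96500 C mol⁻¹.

95.0 %

Q = I·t = 5.650 × 5322.0 = 30070 C; n(e⁻) = 30070/96500 = 0.3116 mol.
Theoretical n(Ca) = n(e⁻)/2 = 0.1558 mol, i.e. m_theo = 0.1558 × 40.08 = 6.244 g.
Efficiency = m_actual / m_theo = 5.93 / 6.244 = 95.0 %.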